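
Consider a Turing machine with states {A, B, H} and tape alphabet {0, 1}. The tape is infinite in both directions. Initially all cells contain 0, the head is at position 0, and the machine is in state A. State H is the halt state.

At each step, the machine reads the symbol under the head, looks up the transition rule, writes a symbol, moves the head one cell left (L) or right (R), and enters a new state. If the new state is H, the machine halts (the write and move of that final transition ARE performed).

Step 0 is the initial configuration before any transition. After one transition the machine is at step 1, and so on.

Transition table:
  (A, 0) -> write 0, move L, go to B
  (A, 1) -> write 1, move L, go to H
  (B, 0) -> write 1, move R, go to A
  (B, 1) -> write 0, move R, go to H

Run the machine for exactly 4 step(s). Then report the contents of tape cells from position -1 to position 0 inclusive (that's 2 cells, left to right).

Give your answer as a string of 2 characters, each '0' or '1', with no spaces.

Answer: 00

Derivation:
Step 1: in state A at pos 0, read 0 -> (A,0)->write 0,move L,goto B. Now: state=B, head=-1, tape[-2..1]=0000 (head:  ^)
Step 2: in state B at pos -1, read 0 -> (B,0)->write 1,move R,goto A. Now: state=A, head=0, tape[-2..1]=0100 (head:   ^)
Step 3: in state A at pos 0, read 0 -> (A,0)->write 0,move L,goto B. Now: state=B, head=-1, tape[-2..1]=0100 (head:  ^)
Step 4: in state B at pos -1, read 1 -> (B,1)->write 0,move R,goto H. Now: state=H, head=0, tape[-2..1]=0000 (head:   ^)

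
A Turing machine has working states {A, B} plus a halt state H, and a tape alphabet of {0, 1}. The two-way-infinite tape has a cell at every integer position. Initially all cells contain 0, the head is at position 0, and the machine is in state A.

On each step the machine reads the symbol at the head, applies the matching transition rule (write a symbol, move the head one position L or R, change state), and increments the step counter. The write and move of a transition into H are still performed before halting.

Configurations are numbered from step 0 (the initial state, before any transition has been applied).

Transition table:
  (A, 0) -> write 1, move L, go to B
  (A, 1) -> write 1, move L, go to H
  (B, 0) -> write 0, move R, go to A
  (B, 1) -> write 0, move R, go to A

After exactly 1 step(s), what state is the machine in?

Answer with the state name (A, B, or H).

Step 1: in state A at pos 0, read 0 -> (A,0)->write 1,move L,goto B. Now: state=B, head=-1, tape[-2..1]=0010 (head:  ^)

Answer: B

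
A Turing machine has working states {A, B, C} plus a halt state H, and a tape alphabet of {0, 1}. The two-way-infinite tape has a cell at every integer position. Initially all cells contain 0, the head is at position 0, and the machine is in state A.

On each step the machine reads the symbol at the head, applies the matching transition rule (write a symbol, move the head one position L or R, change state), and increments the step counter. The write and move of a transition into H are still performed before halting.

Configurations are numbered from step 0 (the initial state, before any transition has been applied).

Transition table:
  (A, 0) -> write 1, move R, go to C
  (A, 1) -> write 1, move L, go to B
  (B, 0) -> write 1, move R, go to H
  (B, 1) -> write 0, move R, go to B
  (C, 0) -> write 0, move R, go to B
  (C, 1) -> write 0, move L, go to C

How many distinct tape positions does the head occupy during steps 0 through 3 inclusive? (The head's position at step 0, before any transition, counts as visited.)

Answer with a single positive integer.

Answer: 4

Derivation:
Step 1: in state A at pos 0, read 0 -> (A,0)->write 1,move R,goto C. Now: state=C, head=1, tape[-1..2]=0100 (head:   ^)
Step 2: in state C at pos 1, read 0 -> (C,0)->write 0,move R,goto B. Now: state=B, head=2, tape[-1..3]=01000 (head:    ^)
Step 3: in state B at pos 2, read 0 -> (B,0)->write 1,move R,goto H. Now: state=H, head=3, tape[-1..4]=010100 (head:     ^)
Head positions at steps 0..3: starting at 0, distinct positions visited = {0, 1, 2, 3} -> 4 position(s)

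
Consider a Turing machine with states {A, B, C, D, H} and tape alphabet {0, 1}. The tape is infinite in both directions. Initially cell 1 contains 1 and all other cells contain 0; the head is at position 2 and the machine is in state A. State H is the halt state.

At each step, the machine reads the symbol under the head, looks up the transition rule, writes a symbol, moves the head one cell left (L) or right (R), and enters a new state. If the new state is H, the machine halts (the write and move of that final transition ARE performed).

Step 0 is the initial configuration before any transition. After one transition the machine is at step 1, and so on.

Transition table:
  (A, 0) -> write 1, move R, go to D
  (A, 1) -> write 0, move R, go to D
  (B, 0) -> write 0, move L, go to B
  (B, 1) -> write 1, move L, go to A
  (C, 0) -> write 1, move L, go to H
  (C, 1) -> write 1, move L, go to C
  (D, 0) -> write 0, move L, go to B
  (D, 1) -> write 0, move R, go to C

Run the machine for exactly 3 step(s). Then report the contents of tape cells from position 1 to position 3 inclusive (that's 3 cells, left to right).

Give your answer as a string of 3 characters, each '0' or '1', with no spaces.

Answer: 110

Derivation:
Step 1: in state A at pos 2, read 0 -> (A,0)->write 1,move R,goto D. Now: state=D, head=3, tape[0..4]=01100 (head:    ^)
Step 2: in state D at pos 3, read 0 -> (D,0)->write 0,move L,goto B. Now: state=B, head=2, tape[0..4]=01100 (head:   ^)
Step 3: in state B at pos 2, read 1 -> (B,1)->write 1,move L,goto A. Now: state=A, head=1, tape[0..4]=01100 (head:  ^)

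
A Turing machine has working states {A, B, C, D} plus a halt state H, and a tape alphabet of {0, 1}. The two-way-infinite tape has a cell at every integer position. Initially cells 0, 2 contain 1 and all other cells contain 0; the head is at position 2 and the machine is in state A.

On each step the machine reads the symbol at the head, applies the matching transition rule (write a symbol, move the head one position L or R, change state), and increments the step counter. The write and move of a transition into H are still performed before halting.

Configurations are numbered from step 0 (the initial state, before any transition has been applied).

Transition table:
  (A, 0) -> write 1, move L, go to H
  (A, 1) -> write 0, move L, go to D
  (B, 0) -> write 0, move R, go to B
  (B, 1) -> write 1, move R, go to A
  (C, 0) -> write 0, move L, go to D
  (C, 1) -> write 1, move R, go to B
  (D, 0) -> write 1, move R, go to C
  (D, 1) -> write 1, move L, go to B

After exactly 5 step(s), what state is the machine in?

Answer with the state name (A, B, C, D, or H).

Answer: A

Derivation:
Step 1: in state A at pos 2, read 1 -> (A,1)->write 0,move L,goto D. Now: state=D, head=1, tape[-1..3]=01000 (head:   ^)
Step 2: in state D at pos 1, read 0 -> (D,0)->write 1,move R,goto C. Now: state=C, head=2, tape[-1..3]=01100 (head:    ^)
Step 3: in state C at pos 2, read 0 -> (C,0)->write 0,move L,goto D. Now: state=D, head=1, tape[-1..3]=01100 (head:   ^)
Step 4: in state D at pos 1, read 1 -> (D,1)->write 1,move L,goto B. Now: state=B, head=0, tape[-1..3]=01100 (head:  ^)
Step 5: in state B at pos 0, read 1 -> (B,1)->write 1,move R,goto A. Now: state=A, head=1, tape[-1..3]=01100 (head:   ^)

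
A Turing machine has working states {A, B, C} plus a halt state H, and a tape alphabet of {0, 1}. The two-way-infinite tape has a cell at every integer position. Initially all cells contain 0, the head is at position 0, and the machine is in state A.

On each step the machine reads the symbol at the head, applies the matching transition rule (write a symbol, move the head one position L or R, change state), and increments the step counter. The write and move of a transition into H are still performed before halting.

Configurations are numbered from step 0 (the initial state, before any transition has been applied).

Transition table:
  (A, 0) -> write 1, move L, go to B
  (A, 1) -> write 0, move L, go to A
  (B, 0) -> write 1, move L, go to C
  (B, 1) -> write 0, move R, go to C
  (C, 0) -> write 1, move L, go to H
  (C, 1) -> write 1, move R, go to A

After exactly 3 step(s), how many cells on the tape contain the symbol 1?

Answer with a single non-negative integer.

Step 1: in state A at pos 0, read 0 -> (A,0)->write 1,move L,goto B. Now: state=B, head=-1, tape[-2..1]=0010 (head:  ^)
Step 2: in state B at pos -1, read 0 -> (B,0)->write 1,move L,goto C. Now: state=C, head=-2, tape[-3..1]=00110 (head:  ^)
Step 3: in state C at pos -2, read 0 -> (C,0)->write 1,move L,goto H. Now: state=H, head=-3, tape[-4..1]=001110 (head:  ^)
Cells containing 1 after step 3: {-2, -1, 0} -> 3 cell(s)

Answer: 3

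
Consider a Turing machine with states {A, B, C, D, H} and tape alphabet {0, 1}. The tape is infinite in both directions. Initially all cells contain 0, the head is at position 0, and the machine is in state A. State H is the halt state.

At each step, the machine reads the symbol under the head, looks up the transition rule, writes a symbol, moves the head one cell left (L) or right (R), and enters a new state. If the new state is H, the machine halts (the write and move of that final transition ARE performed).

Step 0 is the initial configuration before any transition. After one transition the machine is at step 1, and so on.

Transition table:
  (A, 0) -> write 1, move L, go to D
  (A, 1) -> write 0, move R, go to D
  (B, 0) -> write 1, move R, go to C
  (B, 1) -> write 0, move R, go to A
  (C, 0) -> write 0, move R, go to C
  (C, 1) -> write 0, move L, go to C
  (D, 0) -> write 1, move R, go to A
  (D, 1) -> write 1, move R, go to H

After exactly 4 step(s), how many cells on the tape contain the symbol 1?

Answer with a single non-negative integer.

Answer: 2

Derivation:
Step 1: in state A at pos 0, read 0 -> (A,0)->write 1,move L,goto D. Now: state=D, head=-1, tape[-2..1]=0010 (head:  ^)
Step 2: in state D at pos -1, read 0 -> (D,0)->write 1,move R,goto A. Now: state=A, head=0, tape[-2..1]=0110 (head:   ^)
Step 3: in state A at pos 0, read 1 -> (A,1)->write 0,move R,goto D. Now: state=D, head=1, tape[-2..2]=01000 (head:    ^)
Step 4: in state D at pos 1, read 0 -> (D,0)->write 1,move R,goto A. Now: state=A, head=2, tape[-2..3]=010100 (head:     ^)
Cells containing 1 after step 4: {-1, 1} -> 2 cell(s)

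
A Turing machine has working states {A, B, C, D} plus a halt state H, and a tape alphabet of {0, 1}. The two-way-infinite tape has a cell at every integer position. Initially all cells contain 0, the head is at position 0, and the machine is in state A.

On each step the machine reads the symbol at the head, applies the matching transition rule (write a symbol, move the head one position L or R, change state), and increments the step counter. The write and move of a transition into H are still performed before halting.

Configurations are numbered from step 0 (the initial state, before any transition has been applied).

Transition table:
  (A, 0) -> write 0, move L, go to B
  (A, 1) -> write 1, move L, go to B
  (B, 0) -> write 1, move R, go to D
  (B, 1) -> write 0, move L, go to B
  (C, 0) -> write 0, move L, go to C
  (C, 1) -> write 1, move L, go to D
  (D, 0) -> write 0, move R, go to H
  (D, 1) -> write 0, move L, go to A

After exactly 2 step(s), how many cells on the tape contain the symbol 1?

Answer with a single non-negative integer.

Answer: 1

Derivation:
Step 1: in state A at pos 0, read 0 -> (A,0)->write 0,move L,goto B. Now: state=B, head=-1, tape[-2..1]=0000 (head:  ^)
Step 2: in state B at pos -1, read 0 -> (B,0)->write 1,move R,goto D. Now: state=D, head=0, tape[-2..1]=0100 (head:   ^)
Cells containing 1 after step 2: {-1} -> 1 cell(s)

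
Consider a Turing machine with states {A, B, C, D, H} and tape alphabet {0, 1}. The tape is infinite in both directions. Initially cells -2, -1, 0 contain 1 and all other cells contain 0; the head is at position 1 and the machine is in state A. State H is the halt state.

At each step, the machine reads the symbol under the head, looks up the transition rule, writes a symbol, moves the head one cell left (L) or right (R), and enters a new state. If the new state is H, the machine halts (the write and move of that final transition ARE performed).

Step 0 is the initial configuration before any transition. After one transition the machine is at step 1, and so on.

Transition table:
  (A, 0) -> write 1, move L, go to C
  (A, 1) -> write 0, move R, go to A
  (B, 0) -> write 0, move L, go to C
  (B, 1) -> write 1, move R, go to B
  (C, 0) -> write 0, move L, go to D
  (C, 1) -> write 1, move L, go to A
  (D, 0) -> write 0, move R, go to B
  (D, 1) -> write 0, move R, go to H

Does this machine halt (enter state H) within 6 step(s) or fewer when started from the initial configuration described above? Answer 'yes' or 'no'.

Step 1: in state A at pos 1, read 0 -> (A,0)->write 1,move L,goto C. Now: state=C, head=0, tape[-3..2]=011110 (head:    ^)
Step 2: in state C at pos 0, read 1 -> (C,1)->write 1,move L,goto A. Now: state=A, head=-1, tape[-3..2]=011110 (head:   ^)
Step 3: in state A at pos -1, read 1 -> (A,1)->write 0,move R,goto A. Now: state=A, head=0, tape[-3..2]=010110 (head:    ^)
Step 4: in state A at pos 0, read 1 -> (A,1)->write 0,move R,goto A. Now: state=A, head=1, tape[-3..2]=010010 (head:     ^)
Step 5: in state A at pos 1, read 1 -> (A,1)->write 0,move R,goto A. Now: state=A, head=2, tape[-3..3]=0100000 (head:      ^)
Step 6: in state A at pos 2, read 0 -> (A,0)->write 1,move L,goto C. Now: state=C, head=1, tape[-3..3]=0100010 (head:     ^)
After 6 step(s): state = C (not H) -> not halted within 6 -> no

Answer: no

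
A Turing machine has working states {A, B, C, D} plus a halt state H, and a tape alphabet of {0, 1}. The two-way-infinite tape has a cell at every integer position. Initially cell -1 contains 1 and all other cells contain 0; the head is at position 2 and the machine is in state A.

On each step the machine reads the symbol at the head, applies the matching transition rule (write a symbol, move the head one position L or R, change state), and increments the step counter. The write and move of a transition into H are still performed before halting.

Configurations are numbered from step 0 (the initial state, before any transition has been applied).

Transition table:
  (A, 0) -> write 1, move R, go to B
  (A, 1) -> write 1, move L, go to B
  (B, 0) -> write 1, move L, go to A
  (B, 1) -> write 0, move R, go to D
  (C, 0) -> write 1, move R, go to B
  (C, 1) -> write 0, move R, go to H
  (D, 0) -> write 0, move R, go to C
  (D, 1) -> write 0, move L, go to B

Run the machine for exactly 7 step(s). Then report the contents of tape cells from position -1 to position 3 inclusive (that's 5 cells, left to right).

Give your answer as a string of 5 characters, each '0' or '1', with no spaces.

Answer: 11001

Derivation:
Step 1: in state A at pos 2, read 0 -> (A,0)->write 1,move R,goto B. Now: state=B, head=3, tape[-2..4]=0100100 (head:      ^)
Step 2: in state B at pos 3, read 0 -> (B,0)->write 1,move L,goto A. Now: state=A, head=2, tape[-2..4]=0100110 (head:     ^)
Step 3: in state A at pos 2, read 1 -> (A,1)->write 1,move L,goto B. Now: state=B, head=1, tape[-2..4]=0100110 (head:    ^)
Step 4: in state B at pos 1, read 0 -> (B,0)->write 1,move L,goto A. Now: state=A, head=0, tape[-2..4]=0101110 (head:   ^)
Step 5: in state A at pos 0, read 0 -> (A,0)->write 1,move R,goto B. Now: state=B, head=1, tape[-2..4]=0111110 (head:    ^)
Step 6: in state B at pos 1, read 1 -> (B,1)->write 0,move R,goto D. Now: state=D, head=2, tape[-2..4]=0110110 (head:     ^)
Step 7: in state D at pos 2, read 1 -> (D,1)->write 0,move L,goto B. Now: state=B, head=1, tape[-2..4]=0110010 (head:    ^)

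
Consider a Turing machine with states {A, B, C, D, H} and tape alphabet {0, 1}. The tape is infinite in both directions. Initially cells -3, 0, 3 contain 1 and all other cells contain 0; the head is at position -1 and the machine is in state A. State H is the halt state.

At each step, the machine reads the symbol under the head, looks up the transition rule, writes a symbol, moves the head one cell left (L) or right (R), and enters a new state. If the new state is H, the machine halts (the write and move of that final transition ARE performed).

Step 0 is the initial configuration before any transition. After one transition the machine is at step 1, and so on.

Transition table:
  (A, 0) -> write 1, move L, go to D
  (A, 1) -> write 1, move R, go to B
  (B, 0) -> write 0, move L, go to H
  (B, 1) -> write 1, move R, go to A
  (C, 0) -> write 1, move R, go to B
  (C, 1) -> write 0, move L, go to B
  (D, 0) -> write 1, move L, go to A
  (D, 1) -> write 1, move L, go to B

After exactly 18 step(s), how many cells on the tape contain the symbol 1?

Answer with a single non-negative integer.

Answer: 7

Derivation:
Step 1: in state A at pos -1, read 0 -> (A,0)->write 1,move L,goto D. Now: state=D, head=-2, tape[-4..4]=010110010 (head:   ^)
Step 2: in state D at pos -2, read 0 -> (D,0)->write 1,move L,goto A. Now: state=A, head=-3, tape[-4..4]=011110010 (head:  ^)
Step 3: in state A at pos -3, read 1 -> (A,1)->write 1,move R,goto B. Now: state=B, head=-2, tape[-4..4]=011110010 (head:   ^)
Step 4: in state B at pos -2, read 1 -> (B,1)->write 1,move R,goto A. Now: state=A, head=-1, tape[-4..4]=011110010 (head:    ^)
Step 5: in state A at pos -1, read 1 -> (A,1)->write 1,move R,goto B. Now: state=B, head=0, tape[-4..4]=011110010 (head:     ^)
Step 6: in state B at pos 0, read 1 -> (B,1)->write 1,move R,goto A. Now: state=A, head=1, tape[-4..4]=011110010 (head:      ^)
Step 7: in state A at pos 1, read 0 -> (A,0)->write 1,move L,goto D. Now: state=D, head=0, tape[-4..4]=011111010 (head:     ^)
Step 8: in state D at pos 0, read 1 -> (D,1)->write 1,move L,goto B. Now: state=B, head=-1, tape[-4..4]=011111010 (head:    ^)
Step 9: in state B at pos -1, read 1 -> (B,1)->write 1,move R,goto A. Now: state=A, head=0, tape[-4..4]=011111010 (head:     ^)
Step 10: in state A at pos 0, read 1 -> (A,1)->write 1,move R,goto B. Now: state=B, head=1, tape[-4..4]=011111010 (head:      ^)
Step 11: in state B at pos 1, read 1 -> (B,1)->write 1,move R,goto A. Now: state=A, head=2, tape[-4..4]=011111010 (head:       ^)
Step 12: in state A at pos 2, read 0 -> (A,0)->write 1,move L,goto D. Now: state=D, head=1, tape[-4..4]=011111110 (head:      ^)
Step 13: in state D at pos 1, read 1 -> (D,1)->write 1,move L,goto B. Now: state=B, head=0, tape[-4..4]=011111110 (head:     ^)
Step 14: in state B at pos 0, read 1 -> (B,1)->write 1,move R,goto A. Now: state=A, head=1, tape[-4..4]=011111110 (head:      ^)
Step 15: in state A at pos 1, read 1 -> (A,1)->write 1,move R,goto B. Now: state=B, head=2, tape[-4..4]=011111110 (head:       ^)
Step 16: in state B at pos 2, read 1 -> (B,1)->write 1,move R,goto A. Now: state=A, head=3, tape[-4..4]=011111110 (head:        ^)
Step 17: in state A at pos 3, read 1 -> (A,1)->write 1,move R,goto B. Now: state=B, head=4, tape[-4..5]=0111111100 (head:         ^)
Step 18: in state B at pos 4, read 0 -> (B,0)->write 0,move L,goto H. Now: state=H, head=3, tape[-4..5]=0111111100 (head:        ^)
Cells containing 1 after step 18: {-3, -2, -1, 0, 1, 2, 3} -> 7 cell(s)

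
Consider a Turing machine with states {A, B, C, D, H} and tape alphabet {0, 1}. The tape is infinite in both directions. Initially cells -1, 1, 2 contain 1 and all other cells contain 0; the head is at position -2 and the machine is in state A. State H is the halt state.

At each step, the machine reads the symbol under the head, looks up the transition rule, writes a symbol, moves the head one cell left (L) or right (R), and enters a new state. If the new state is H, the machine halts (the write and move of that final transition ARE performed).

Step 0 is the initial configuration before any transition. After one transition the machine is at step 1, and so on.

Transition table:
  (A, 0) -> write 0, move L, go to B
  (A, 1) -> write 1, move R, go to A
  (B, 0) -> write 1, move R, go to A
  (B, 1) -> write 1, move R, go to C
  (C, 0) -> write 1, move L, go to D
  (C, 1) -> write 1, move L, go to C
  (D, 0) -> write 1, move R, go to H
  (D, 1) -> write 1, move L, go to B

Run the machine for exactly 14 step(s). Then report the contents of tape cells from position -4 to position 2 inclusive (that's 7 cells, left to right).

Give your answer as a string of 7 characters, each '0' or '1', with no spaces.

Answer: 1111111

Derivation:
Step 1: in state A at pos -2, read 0 -> (A,0)->write 0,move L,goto B. Now: state=B, head=-3, tape[-4..3]=00010110 (head:  ^)
Step 2: in state B at pos -3, read 0 -> (B,0)->write 1,move R,goto A. Now: state=A, head=-2, tape[-4..3]=01010110 (head:   ^)
Step 3: in state A at pos -2, read 0 -> (A,0)->write 0,move L,goto B. Now: state=B, head=-3, tape[-4..3]=01010110 (head:  ^)
Step 4: in state B at pos -3, read 1 -> (B,1)->write 1,move R,goto C. Now: state=C, head=-2, tape[-4..3]=01010110 (head:   ^)
Step 5: in state C at pos -2, read 0 -> (C,0)->write 1,move L,goto D. Now: state=D, head=-3, tape[-4..3]=01110110 (head:  ^)
Step 6: in state D at pos -3, read 1 -> (D,1)->write 1,move L,goto B. Now: state=B, head=-4, tape[-5..3]=001110110 (head:  ^)
Step 7: in state B at pos -4, read 0 -> (B,0)->write 1,move R,goto A. Now: state=A, head=-3, tape[-5..3]=011110110 (head:   ^)
Step 8: in state A at pos -3, read 1 -> (A,1)->write 1,move R,goto A. Now: state=A, head=-2, tape[-5..3]=011110110 (head:    ^)
Step 9: in state A at pos -2, read 1 -> (A,1)->write 1,move R,goto A. Now: state=A, head=-1, tape[-5..3]=011110110 (head:     ^)
Step 10: in state A at pos -1, read 1 -> (A,1)->write 1,move R,goto A. Now: state=A, head=0, tape[-5..3]=011110110 (head:      ^)
Step 11: in state A at pos 0, read 0 -> (A,0)->write 0,move L,goto B. Now: state=B, head=-1, tape[-5..3]=011110110 (head:     ^)
Step 12: in state B at pos -1, read 1 -> (B,1)->write 1,move R,goto C. Now: state=C, head=0, tape[-5..3]=011110110 (head:      ^)
Step 13: in state C at pos 0, read 0 -> (C,0)->write 1,move L,goto D. Now: state=D, head=-1, tape[-5..3]=011111110 (head:     ^)
Step 14: in state D at pos -1, read 1 -> (D,1)->write 1,move L,goto B. Now: state=B, head=-2, tape[-5..3]=011111110 (head:    ^)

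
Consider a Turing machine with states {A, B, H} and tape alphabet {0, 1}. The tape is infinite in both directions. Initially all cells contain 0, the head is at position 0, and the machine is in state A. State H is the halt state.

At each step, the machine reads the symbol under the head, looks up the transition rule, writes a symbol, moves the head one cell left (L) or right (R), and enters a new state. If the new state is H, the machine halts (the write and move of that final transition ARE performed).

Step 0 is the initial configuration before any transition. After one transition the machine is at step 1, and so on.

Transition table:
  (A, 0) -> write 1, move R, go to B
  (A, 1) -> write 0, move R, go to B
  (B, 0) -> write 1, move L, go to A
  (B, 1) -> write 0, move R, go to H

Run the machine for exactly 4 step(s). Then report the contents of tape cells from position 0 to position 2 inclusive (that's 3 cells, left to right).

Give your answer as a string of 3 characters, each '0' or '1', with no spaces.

Step 1: in state A at pos 0, read 0 -> (A,0)->write 1,move R,goto B. Now: state=B, head=1, tape[-1..2]=0100 (head:   ^)
Step 2: in state B at pos 1, read 0 -> (B,0)->write 1,move L,goto A. Now: state=A, head=0, tape[-1..2]=0110 (head:  ^)
Step 3: in state A at pos 0, read 1 -> (A,1)->write 0,move R,goto B. Now: state=B, head=1, tape[-1..2]=0010 (head:   ^)
Step 4: in state B at pos 1, read 1 -> (B,1)->write 0,move R,goto H. Now: state=H, head=2, tape[-1..3]=00000 (head:    ^)

Answer: 000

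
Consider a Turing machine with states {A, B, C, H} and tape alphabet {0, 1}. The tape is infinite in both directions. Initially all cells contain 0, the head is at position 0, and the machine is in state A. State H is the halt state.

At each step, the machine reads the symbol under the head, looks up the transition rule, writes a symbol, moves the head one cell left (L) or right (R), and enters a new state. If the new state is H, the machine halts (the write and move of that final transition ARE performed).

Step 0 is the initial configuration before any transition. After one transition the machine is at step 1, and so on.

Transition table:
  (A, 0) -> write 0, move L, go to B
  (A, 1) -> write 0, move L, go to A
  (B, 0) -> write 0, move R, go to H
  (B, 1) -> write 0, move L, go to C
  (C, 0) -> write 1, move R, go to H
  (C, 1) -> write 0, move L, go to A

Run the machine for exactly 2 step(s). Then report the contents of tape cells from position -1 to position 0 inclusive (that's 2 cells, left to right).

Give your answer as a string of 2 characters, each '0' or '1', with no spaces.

Step 1: in state A at pos 0, read 0 -> (A,0)->write 0,move L,goto B. Now: state=B, head=-1, tape[-2..1]=0000 (head:  ^)
Step 2: in state B at pos -1, read 0 -> (B,0)->write 0,move R,goto H. Now: state=H, head=0, tape[-2..1]=0000 (head:   ^)

Answer: 00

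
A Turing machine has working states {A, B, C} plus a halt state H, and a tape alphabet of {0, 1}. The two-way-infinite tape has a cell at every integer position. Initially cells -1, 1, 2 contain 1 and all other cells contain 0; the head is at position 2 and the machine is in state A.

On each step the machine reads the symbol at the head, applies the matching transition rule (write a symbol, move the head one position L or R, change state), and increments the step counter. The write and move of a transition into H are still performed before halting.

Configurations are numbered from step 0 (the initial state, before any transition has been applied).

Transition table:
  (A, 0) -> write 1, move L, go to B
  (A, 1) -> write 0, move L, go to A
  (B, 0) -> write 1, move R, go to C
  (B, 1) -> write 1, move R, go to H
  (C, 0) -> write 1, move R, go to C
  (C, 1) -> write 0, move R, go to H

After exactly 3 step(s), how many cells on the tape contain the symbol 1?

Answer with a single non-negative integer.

Answer: 2

Derivation:
Step 1: in state A at pos 2, read 1 -> (A,1)->write 0,move L,goto A. Now: state=A, head=1, tape[-2..3]=010100 (head:    ^)
Step 2: in state A at pos 1, read 1 -> (A,1)->write 0,move L,goto A. Now: state=A, head=0, tape[-2..3]=010000 (head:   ^)
Step 3: in state A at pos 0, read 0 -> (A,0)->write 1,move L,goto B. Now: state=B, head=-1, tape[-2..3]=011000 (head:  ^)
Cells containing 1 after step 3: {-1, 0} -> 2 cell(s)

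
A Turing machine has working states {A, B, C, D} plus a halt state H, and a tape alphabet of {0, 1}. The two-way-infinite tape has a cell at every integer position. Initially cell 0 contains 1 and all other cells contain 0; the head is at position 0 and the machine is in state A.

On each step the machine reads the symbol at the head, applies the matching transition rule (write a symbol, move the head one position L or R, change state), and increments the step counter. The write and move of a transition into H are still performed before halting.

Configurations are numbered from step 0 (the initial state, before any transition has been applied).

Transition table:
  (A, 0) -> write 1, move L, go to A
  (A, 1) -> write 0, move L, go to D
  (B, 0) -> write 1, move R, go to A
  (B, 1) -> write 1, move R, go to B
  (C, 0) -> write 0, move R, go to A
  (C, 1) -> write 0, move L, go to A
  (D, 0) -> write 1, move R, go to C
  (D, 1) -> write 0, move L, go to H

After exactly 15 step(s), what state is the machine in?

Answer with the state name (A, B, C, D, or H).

Answer: A

Derivation:
Step 1: in state A at pos 0, read 1 -> (A,1)->write 0,move L,goto D. Now: state=D, head=-1, tape[-2..1]=0000 (head:  ^)
Step 2: in state D at pos -1, read 0 -> (D,0)->write 1,move R,goto C. Now: state=C, head=0, tape[-2..1]=0100 (head:   ^)
Step 3: in state C at pos 0, read 0 -> (C,0)->write 0,move R,goto A. Now: state=A, head=1, tape[-2..2]=01000 (head:    ^)
Step 4: in state A at pos 1, read 0 -> (A,0)->write 1,move L,goto A. Now: state=A, head=0, tape[-2..2]=01010 (head:   ^)
Step 5: in state A at pos 0, read 0 -> (A,0)->write 1,move L,goto A. Now: state=A, head=-1, tape[-2..2]=01110 (head:  ^)
Step 6: in state A at pos -1, read 1 -> (A,1)->write 0,move L,goto D. Now: state=D, head=-2, tape[-3..2]=000110 (head:  ^)
Step 7: in state D at pos -2, read 0 -> (D,0)->write 1,move R,goto C. Now: state=C, head=-1, tape[-3..2]=010110 (head:   ^)
Step 8: in state C at pos -1, read 0 -> (C,0)->write 0,move R,goto A. Now: state=A, head=0, tape[-3..2]=010110 (head:    ^)
Step 9: in state A at pos 0, read 1 -> (A,1)->write 0,move L,goto D. Now: state=D, head=-1, tape[-3..2]=010010 (head:   ^)
Step 10: in state D at pos -1, read 0 -> (D,0)->write 1,move R,goto C. Now: state=C, head=0, tape[-3..2]=011010 (head:    ^)
Step 11: in state C at pos 0, read 0 -> (C,0)->write 0,move R,goto A. Now: state=A, head=1, tape[-3..2]=011010 (head:     ^)
Step 12: in state A at pos 1, read 1 -> (A,1)->write 0,move L,goto D. Now: state=D, head=0, tape[-3..2]=011000 (head:    ^)
Step 13: in state D at pos 0, read 0 -> (D,0)->write 1,move R,goto C. Now: state=C, head=1, tape[-3..2]=011100 (head:     ^)
Step 14: in state C at pos 1, read 0 -> (C,0)->write 0,move R,goto A. Now: state=A, head=2, tape[-3..3]=0111000 (head:      ^)
Step 15: in state A at pos 2, read 0 -> (A,0)->write 1,move L,goto A. Now: state=A, head=1, tape[-3..3]=0111010 (head:     ^)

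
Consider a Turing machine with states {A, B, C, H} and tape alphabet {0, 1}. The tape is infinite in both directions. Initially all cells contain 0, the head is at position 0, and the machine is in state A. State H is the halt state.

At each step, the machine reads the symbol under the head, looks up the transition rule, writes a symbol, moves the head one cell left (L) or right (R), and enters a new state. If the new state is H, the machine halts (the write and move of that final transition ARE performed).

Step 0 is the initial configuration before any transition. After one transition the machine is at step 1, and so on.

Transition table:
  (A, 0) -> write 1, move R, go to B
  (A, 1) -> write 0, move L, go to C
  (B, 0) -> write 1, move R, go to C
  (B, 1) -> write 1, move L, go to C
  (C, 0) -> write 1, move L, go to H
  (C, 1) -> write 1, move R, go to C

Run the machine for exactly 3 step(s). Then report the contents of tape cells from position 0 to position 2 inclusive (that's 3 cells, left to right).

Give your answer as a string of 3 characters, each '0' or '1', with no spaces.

Answer: 111

Derivation:
Step 1: in state A at pos 0, read 0 -> (A,0)->write 1,move R,goto B. Now: state=B, head=1, tape[-1..2]=0100 (head:   ^)
Step 2: in state B at pos 1, read 0 -> (B,0)->write 1,move R,goto C. Now: state=C, head=2, tape[-1..3]=01100 (head:    ^)
Step 3: in state C at pos 2, read 0 -> (C,0)->write 1,move L,goto H. Now: state=H, head=1, tape[-1..3]=01110 (head:   ^)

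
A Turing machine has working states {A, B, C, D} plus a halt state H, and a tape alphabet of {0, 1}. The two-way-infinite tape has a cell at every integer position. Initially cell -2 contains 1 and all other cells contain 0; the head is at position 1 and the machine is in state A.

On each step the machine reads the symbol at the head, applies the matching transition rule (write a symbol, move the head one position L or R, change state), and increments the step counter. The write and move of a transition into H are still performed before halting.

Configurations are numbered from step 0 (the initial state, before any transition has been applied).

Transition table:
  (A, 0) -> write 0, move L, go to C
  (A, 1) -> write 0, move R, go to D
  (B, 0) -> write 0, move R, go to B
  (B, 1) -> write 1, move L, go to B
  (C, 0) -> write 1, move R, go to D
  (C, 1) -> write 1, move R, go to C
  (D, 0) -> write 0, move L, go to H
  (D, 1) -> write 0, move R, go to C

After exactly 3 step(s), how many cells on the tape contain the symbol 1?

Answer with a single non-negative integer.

Answer: 2

Derivation:
Step 1: in state A at pos 1, read 0 -> (A,0)->write 0,move L,goto C. Now: state=C, head=0, tape[-3..2]=010000 (head:    ^)
Step 2: in state C at pos 0, read 0 -> (C,0)->write 1,move R,goto D. Now: state=D, head=1, tape[-3..2]=010100 (head:     ^)
Step 3: in state D at pos 1, read 0 -> (D,0)->write 0,move L,goto H. Now: state=H, head=0, tape[-3..2]=010100 (head:    ^)
Cells containing 1 after step 3: {-2, 0} -> 2 cell(s)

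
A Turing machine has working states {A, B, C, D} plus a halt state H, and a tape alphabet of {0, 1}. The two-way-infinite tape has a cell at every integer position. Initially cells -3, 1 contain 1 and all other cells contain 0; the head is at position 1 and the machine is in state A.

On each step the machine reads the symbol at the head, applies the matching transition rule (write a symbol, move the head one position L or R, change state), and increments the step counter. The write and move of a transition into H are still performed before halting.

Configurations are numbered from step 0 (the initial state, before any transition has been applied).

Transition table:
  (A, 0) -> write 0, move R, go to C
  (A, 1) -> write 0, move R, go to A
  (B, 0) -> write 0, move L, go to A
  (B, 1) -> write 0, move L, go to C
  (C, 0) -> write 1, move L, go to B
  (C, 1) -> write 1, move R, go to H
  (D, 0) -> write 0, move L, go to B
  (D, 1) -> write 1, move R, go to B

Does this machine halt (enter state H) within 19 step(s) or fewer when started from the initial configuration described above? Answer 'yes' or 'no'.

Answer: yes

Derivation:
Step 1: in state A at pos 1, read 1 -> (A,1)->write 0,move R,goto A. Now: state=A, head=2, tape[-4..3]=01000000 (head:       ^)
Step 2: in state A at pos 2, read 0 -> (A,0)->write 0,move R,goto C. Now: state=C, head=3, tape[-4..4]=010000000 (head:        ^)
Step 3: in state C at pos 3, read 0 -> (C,0)->write 1,move L,goto B. Now: state=B, head=2, tape[-4..4]=010000010 (head:       ^)
Step 4: in state B at pos 2, read 0 -> (B,0)->write 0,move L,goto A. Now: state=A, head=1, tape[-4..4]=010000010 (head:      ^)
Step 5: in state A at pos 1, read 0 -> (A,0)->write 0,move R,goto C. Now: state=C, head=2, tape[-4..4]=010000010 (head:       ^)
Step 6: in state C at pos 2, read 0 -> (C,0)->write 1,move L,goto B. Now: state=B, head=1, tape[-4..4]=010000110 (head:      ^)
Step 7: in state B at pos 1, read 0 -> (B,0)->write 0,move L,goto A. Now: state=A, head=0, tape[-4..4]=010000110 (head:     ^)
Step 8: in state A at pos 0, read 0 -> (A,0)->write 0,move R,goto C. Now: state=C, head=1, tape[-4..4]=010000110 (head:      ^)
Step 9: in state C at pos 1, read 0 -> (C,0)->write 1,move L,goto B. Now: state=B, head=0, tape[-4..4]=010001110 (head:     ^)
Step 10: in state B at pos 0, read 0 -> (B,0)->write 0,move L,goto A. Now: state=A, head=-1, tape[-4..4]=010001110 (head:    ^)
Step 11: in state A at pos -1, read 0 -> (A,0)->write 0,move R,goto C. Now: state=C, head=0, tape[-4..4]=010001110 (head:     ^)
Step 12: in state C at pos 0, read 0 -> (C,0)->write 1,move L,goto B. Now: state=B, head=-1, tape[-4..4]=010011110 (head:    ^)
Step 13: in state B at pos -1, read 0 -> (B,0)->write 0,move L,goto A. Now: state=A, head=-2, tape[-4..4]=010011110 (head:   ^)
Step 14: in state A at pos -2, read 0 -> (A,0)->write 0,move R,goto C. Now: state=C, head=-1, tape[-4..4]=010011110 (head:    ^)
Step 15: in state C at pos -1, read 0 -> (C,0)->write 1,move L,goto B. Now: state=B, head=-2, tape[-4..4]=010111110 (head:   ^)
Step 16: in state B at pos -2, read 0 -> (B,0)->write 0,move L,goto A. Now: state=A, head=-3, tape[-4..4]=010111110 (head:  ^)
Step 17: in state A at pos -3, read 1 -> (A,1)->write 0,move R,goto A. Now: state=A, head=-2, tape[-4..4]=000111110 (head:   ^)
Step 18: in state A at pos -2, read 0 -> (A,0)->write 0,move R,goto C. Now: state=C, head=-1, tape[-4..4]=000111110 (head:    ^)
Step 19: in state C at pos -1, read 1 -> (C,1)->write 1,move R,goto H. Now: state=H, head=0, tape[-4..4]=000111110 (head:     ^)
State H reached at step 19; 19 <= 19 -> yes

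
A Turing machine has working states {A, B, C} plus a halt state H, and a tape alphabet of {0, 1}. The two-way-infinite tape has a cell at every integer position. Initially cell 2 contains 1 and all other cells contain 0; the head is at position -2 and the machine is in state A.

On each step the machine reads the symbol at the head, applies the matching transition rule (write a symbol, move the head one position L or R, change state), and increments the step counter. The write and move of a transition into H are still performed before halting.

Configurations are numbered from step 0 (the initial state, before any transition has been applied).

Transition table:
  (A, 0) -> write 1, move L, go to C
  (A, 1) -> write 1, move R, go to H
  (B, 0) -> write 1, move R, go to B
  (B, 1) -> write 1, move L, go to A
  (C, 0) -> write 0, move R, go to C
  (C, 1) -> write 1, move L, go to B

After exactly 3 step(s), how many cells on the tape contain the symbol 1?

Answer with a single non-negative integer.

Answer: 2

Derivation:
Step 1: in state A at pos -2, read 0 -> (A,0)->write 1,move L,goto C. Now: state=C, head=-3, tape[-4..3]=00100010 (head:  ^)
Step 2: in state C at pos -3, read 0 -> (C,0)->write 0,move R,goto C. Now: state=C, head=-2, tape[-4..3]=00100010 (head:   ^)
Step 3: in state C at pos -2, read 1 -> (C,1)->write 1,move L,goto B. Now: state=B, head=-3, tape[-4..3]=00100010 (head:  ^)
Cells containing 1 after step 3: {-2, 2} -> 2 cell(s)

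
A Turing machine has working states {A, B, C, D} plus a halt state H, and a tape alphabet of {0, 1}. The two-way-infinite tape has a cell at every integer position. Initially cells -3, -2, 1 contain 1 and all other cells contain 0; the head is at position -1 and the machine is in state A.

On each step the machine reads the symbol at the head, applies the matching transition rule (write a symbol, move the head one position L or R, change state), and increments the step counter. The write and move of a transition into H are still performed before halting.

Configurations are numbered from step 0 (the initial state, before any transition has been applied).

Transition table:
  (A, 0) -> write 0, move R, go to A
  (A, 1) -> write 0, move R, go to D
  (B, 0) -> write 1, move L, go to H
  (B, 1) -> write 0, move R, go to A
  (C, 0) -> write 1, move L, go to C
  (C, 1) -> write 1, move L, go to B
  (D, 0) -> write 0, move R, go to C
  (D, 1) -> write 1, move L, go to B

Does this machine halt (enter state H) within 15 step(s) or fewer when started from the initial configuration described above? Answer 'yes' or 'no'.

Step 1: in state A at pos -1, read 0 -> (A,0)->write 0,move R,goto A. Now: state=A, head=0, tape[-4..2]=0110010 (head:     ^)
Step 2: in state A at pos 0, read 0 -> (A,0)->write 0,move R,goto A. Now: state=A, head=1, tape[-4..2]=0110010 (head:      ^)
Step 3: in state A at pos 1, read 1 -> (A,1)->write 0,move R,goto D. Now: state=D, head=2, tape[-4..3]=01100000 (head:       ^)
Step 4: in state D at pos 2, read 0 -> (D,0)->write 0,move R,goto C. Now: state=C, head=3, tape[-4..4]=011000000 (head:        ^)
Step 5: in state C at pos 3, read 0 -> (C,0)->write 1,move L,goto C. Now: state=C, head=2, tape[-4..4]=011000010 (head:       ^)
Step 6: in state C at pos 2, read 0 -> (C,0)->write 1,move L,goto C. Now: state=C, head=1, tape[-4..4]=011000110 (head:      ^)
Step 7: in state C at pos 1, read 0 -> (C,0)->write 1,move L,goto C. Now: state=C, head=0, tape[-4..4]=011001110 (head:     ^)
Step 8: in state C at pos 0, read 0 -> (C,0)->write 1,move L,goto C. Now: state=C, head=-1, tape[-4..4]=011011110 (head:    ^)
Step 9: in state C at pos -1, read 0 -> (C,0)->write 1,move L,goto C. Now: state=C, head=-2, tape[-4..4]=011111110 (head:   ^)
Step 10: in state C at pos -2, read 1 -> (C,1)->write 1,move L,goto B. Now: state=B, head=-3, tape[-4..4]=011111110 (head:  ^)
Step 11: in state B at pos -3, read 1 -> (B,1)->write 0,move R,goto A. Now: state=A, head=-2, tape[-4..4]=001111110 (head:   ^)
Step 12: in state A at pos -2, read 1 -> (A,1)->write 0,move R,goto D. Now: state=D, head=-1, tape[-4..4]=000111110 (head:    ^)
Step 13: in state D at pos -1, read 1 -> (D,1)->write 1,move L,goto B. Now: state=B, head=-2, tape[-4..4]=000111110 (head:   ^)
Step 14: in state B at pos -2, read 0 -> (B,0)->write 1,move L,goto H. Now: state=H, head=-3, tape[-4..4]=001111110 (head:  ^)
State H reached at step 14; 14 <= 15 -> yes

Answer: yes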